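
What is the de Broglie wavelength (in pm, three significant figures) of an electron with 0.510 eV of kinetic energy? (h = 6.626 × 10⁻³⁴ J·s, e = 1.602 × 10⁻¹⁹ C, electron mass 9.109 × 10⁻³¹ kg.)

λ = 1720 pm

KE = 0.510 eV = 8.170 × 10⁻²⁰ J.
p = √(2mKE) = √(2 × 9.109 × 10⁻³¹ × 8.170 × 10⁻²⁰) = 3.858 × 10⁻²⁵ kg·m/s.
λ = h/p = 6.626 × 10⁻³⁴ / 3.858 × 10⁻²⁵ = 1.72 × 10⁻⁹ m = 1720 pm.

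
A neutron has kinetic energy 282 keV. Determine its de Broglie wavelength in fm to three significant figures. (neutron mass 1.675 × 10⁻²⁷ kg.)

KE = 282 keV = 4.518 × 10⁻¹⁴ J.
p = √(2mKE) = √(2 × 1.675 × 10⁻²⁷ × 4.518 × 10⁻¹⁴) = 1.230 × 10⁻²⁰ kg·m/s.
λ = h/p = 6.626 × 10⁻³⁴ / 1.230 × 10⁻²⁰ = 5.39 × 10⁻¹⁴ m = 53.9 fm.

λ = 53.9 fm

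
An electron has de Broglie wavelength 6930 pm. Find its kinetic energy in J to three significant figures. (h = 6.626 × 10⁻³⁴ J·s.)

KE = 5.02 × 10⁻²¹ J

p = h/λ = 6.626 × 10⁻³⁴ / 6.930 × 10⁻⁹ = 9.561 × 10⁻²⁶ kg·m/s.
KE = p²/(2m) = (9.561 × 10⁻²⁶)² / (2 × 9.109 × 10⁻³¹) = 5.018 × 10⁻²¹ J = 5.02 × 10⁻²¹ J.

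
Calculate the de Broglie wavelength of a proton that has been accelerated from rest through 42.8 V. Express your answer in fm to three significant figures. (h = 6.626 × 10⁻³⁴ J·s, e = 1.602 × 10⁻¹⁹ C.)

λ = 4370 fm

KE = eV = 1.602 × 10⁻¹⁹ × 42.80 = 6.857 × 10⁻¹⁸ J.
p = √(2mKE) = √(2 × 1.673 × 10⁻²⁷ × 6.857 × 10⁻¹⁸) = 1.515 × 10⁻²² kg·m/s.
λ = h/p = 6.626 × 10⁻³⁴ / 1.515 × 10⁻²² = 4.37 × 10⁻¹² m = 4370 fm.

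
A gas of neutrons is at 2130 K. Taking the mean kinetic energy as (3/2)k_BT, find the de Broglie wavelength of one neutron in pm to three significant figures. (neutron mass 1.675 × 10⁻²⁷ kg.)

KE = (3/2)k_BT = 1.5 × 1.381 × 10⁻²³ × 2130 = 4.412 × 10⁻²⁰ J.
p = √(2mKE) = √(2 × 1.675 × 10⁻²⁷ × 4.412 × 10⁻²⁰) = 1.216 × 10⁻²³ kg·m/s.
λ = h/p = 5.45 × 10⁻¹¹ m = 54.5 pm.

λ = 54.5 pm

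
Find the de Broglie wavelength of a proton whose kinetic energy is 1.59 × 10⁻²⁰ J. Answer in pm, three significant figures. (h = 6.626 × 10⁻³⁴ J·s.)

p = √(2mKE) = √(2 × 1.673 × 10⁻²⁷ × 1.590 × 10⁻²⁰) = 7.294 × 10⁻²⁴ kg·m/s.
λ = h/p = 6.626 × 10⁻³⁴ / 7.294 × 10⁻²⁴ = 9.08 × 10⁻¹¹ m = 90.8 pm.

λ = 90.8 pm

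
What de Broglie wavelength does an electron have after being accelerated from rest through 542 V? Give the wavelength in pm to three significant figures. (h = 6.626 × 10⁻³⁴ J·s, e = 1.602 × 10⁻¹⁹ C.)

KE = eV = 1.602 × 10⁻¹⁹ × 542.0 = 8.683 × 10⁻¹⁷ J.
p = √(2mKE) = √(2 × 9.109 × 10⁻³¹ × 8.683 × 10⁻¹⁷) = 1.258 × 10⁻²³ kg·m/s.
λ = h/p = 6.626 × 10⁻³⁴ / 1.258 × 10⁻²³ = 5.27 × 10⁻¹¹ m = 52.7 pm.

λ = 52.7 pm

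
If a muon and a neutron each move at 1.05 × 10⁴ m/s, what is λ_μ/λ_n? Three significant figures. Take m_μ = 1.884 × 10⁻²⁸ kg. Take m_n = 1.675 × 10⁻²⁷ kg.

λ_μ/λ_n = 8.89

At fixed v, p = mv so λ = h/(mv) ∝ 1/m.
λ_μ/λ_n = m_n/m_μ = 1.675 × 10⁻²⁷/1.884 × 10⁻²⁸ = 8.89.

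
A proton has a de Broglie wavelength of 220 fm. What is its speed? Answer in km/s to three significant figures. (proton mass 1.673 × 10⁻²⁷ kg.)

p = h/λ = 6.626 × 10⁻³⁴ / 2.200 × 10⁻¹³ = 3.012 × 10⁻²¹ kg·m/s.
v = p/m = 3.012 × 10⁻²¹ / 1.673 × 10⁻²⁷ = 1.80 × 10⁶ m/s = 1800 km/s.

v = 1800 km/s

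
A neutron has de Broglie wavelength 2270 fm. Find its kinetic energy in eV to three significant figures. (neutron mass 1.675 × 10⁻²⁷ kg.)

KE = 159 eV

p = h/λ = 6.626 × 10⁻³⁴ / 2.270 × 10⁻¹² = 2.919 × 10⁻²² kg·m/s.
KE = p²/(2m) = (2.919 × 10⁻²²)² / (2 × 1.675 × 10⁻²⁷) = 2.543 × 10⁻¹⁷ J = 159 eV.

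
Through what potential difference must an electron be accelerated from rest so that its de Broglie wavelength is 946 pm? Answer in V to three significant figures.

p = h/λ = 6.626 × 10⁻³⁴ / 9.460 × 10⁻¹⁰ = 7.004 × 10⁻²⁵ kg·m/s.
KE = p²/(2m) = 2.693 × 10⁻¹⁹ J.
V = KE/e = 2.693 × 10⁻¹⁹ / (1.602 × 10⁻¹⁹) = 1.68 V.

V = 1.68 V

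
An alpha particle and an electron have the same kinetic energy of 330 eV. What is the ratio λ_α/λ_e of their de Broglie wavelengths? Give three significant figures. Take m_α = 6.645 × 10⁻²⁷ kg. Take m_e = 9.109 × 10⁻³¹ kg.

λ_α/λ_e = 0.0117

At fixed KE, p = √(2mKE) so λ = h/p ∝ 1/√m.
λ_α/λ_e = √(m_e/m_α) = √(9.109 × 10⁻³¹/6.645 × 10⁻²⁷) = √(1.371 × 10⁻⁴) = 0.0117.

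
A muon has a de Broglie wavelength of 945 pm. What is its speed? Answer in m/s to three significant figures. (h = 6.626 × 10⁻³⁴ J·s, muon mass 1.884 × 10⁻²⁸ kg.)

v = 3720 m/s

p = h/λ = 6.626 × 10⁻³⁴ / 9.450 × 10⁻¹⁰ = 7.012 × 10⁻²⁵ kg·m/s.
v = p/m = 7.012 × 10⁻²⁵ / 1.884 × 10⁻²⁸ = 3.72 × 10³ m/s = 3720 m/s.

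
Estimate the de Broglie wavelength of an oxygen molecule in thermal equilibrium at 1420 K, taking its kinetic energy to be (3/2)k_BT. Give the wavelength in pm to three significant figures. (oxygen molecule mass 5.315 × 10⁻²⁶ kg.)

KE = (3/2)k_BT = 1.5 × 1.381 × 10⁻²³ × 1420 = 2.942 × 10⁻²⁰ J.
p = √(2mKE) = √(2 × 5.315 × 10⁻²⁶ × 2.942 × 10⁻²⁰) = 5.592 × 10⁻²³ kg·m/s.
λ = h/p = 1.18 × 10⁻¹¹ m = 11.8 pm.

λ = 11.8 pm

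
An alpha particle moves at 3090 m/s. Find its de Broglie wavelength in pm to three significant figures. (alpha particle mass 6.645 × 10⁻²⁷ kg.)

λ = 32.3 pm

p = mv = 6.645 × 10⁻²⁷ × 3090 = 2.053 × 10⁻²³ kg·m/s.
λ = h/p = 6.626 × 10⁻³⁴ / 2.053 × 10⁻²³ = 3.23 × 10⁻¹¹ m = 32.3 pm.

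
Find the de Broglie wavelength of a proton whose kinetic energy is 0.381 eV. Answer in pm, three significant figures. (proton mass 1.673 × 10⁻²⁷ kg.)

λ = 46.4 pm

KE = 0.381 eV = 6.104 × 10⁻²⁰ J.
p = √(2mKE) = √(2 × 1.673 × 10⁻²⁷ × 6.104 × 10⁻²⁰) = 1.429 × 10⁻²³ kg·m/s.
λ = h/p = 6.626 × 10⁻³⁴ / 1.429 × 10⁻²³ = 4.64 × 10⁻¹¹ m = 46.4 pm.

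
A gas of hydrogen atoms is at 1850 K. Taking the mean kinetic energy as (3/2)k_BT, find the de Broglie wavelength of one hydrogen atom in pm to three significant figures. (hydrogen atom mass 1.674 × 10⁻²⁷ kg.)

KE = (3/2)k_BT = 1.5 × 1.381 × 10⁻²³ × 1850 = 3.832 × 10⁻²⁰ J.
p = √(2mKE) = √(2 × 1.674 × 10⁻²⁷ × 3.832 × 10⁻²⁰) = 1.133 × 10⁻²³ kg·m/s.
λ = h/p = 5.85 × 10⁻¹¹ m = 58.5 pm.

λ = 58.5 pm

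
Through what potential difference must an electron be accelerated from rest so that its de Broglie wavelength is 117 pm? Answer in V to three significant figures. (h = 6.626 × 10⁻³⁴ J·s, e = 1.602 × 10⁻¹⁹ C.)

p = h/λ = 6.626 × 10⁻³⁴ / 1.170 × 10⁻¹⁰ = 5.663 × 10⁻²⁴ kg·m/s.
KE = p²/(2m) = 1.760 × 10⁻¹⁷ J.
V = KE/e = 1.760 × 10⁻¹⁷ / (1.602 × 10⁻¹⁹) = 110 V.

V = 110 V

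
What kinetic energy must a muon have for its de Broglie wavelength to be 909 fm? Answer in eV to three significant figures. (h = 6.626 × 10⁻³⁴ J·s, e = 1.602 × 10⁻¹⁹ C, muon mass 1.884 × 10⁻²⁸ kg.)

KE = 8800 eV

p = h/λ = 6.626 × 10⁻³⁴ / 9.090 × 10⁻¹³ = 7.289 × 10⁻²² kg·m/s.
KE = p²/(2m) = (7.289 × 10⁻²²)² / (2 × 1.884 × 10⁻²⁸) = 1.410 × 10⁻¹⁵ J = 8800 eV.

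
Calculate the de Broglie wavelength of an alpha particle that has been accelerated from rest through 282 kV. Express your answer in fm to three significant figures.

λ = 19.1 fm

KE = 2eV = 2 × 1.602 × 10⁻¹⁹ × 2.820 × 10⁵ = 9.035 × 10⁻¹⁴ J.
p = √(2mKE) = √(2 × 6.645 × 10⁻²⁷ × 9.035 × 10⁻¹⁴) = 3.465 × 10⁻²⁰ kg·m/s.
λ = h/p = 6.626 × 10⁻³⁴ / 3.465 × 10⁻²⁰ = 1.91 × 10⁻¹⁴ m = 19.1 fm.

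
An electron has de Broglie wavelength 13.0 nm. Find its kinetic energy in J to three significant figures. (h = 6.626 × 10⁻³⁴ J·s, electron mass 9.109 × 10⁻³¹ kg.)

KE = 1.43 × 10⁻²¹ J

p = h/λ = 6.626 × 10⁻³⁴ / 1.300 × 10⁻⁸ = 5.097 × 10⁻²⁶ kg·m/s.
KE = p²/(2m) = (5.097 × 10⁻²⁶)² / (2 × 9.109 × 10⁻³¹) = 1.426 × 10⁻²¹ J = 1.43 × 10⁻²¹ J.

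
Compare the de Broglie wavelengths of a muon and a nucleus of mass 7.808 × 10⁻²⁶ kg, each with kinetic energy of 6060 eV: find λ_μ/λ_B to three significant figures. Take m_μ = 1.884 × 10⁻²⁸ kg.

At fixed KE, p = √(2mKE) so λ = h/p ∝ 1/√m.
λ_μ/λ_B = √(m_B/m_μ) = √(7.808 × 10⁻²⁶/1.884 × 10⁻²⁸) = √(414.4) = 20.4.

λ_μ/λ_B = 20.4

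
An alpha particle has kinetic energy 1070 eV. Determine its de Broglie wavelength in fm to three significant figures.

KE = 1070 eV = 1.714 × 10⁻¹⁶ J.
p = √(2mKE) = √(2 × 6.645 × 10⁻²⁷ × 1.714 × 10⁻¹⁶) = 1.509 × 10⁻²¹ kg·m/s.
λ = h/p = 6.626 × 10⁻³⁴ / 1.509 × 10⁻²¹ = 4.39 × 10⁻¹³ m = 439 fm.

λ = 439 fm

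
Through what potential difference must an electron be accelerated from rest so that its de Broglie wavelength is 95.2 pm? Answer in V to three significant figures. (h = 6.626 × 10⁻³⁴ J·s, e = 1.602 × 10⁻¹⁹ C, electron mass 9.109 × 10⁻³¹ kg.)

V = 166 V

p = h/λ = 6.626 × 10⁻³⁴ / 9.520 × 10⁻¹¹ = 6.960 × 10⁻²⁴ kg·m/s.
KE = p²/(2m) = 2.659 × 10⁻¹⁷ J.
V = KE/e = 2.659 × 10⁻¹⁷ / (1.602 × 10⁻¹⁹) = 166 V.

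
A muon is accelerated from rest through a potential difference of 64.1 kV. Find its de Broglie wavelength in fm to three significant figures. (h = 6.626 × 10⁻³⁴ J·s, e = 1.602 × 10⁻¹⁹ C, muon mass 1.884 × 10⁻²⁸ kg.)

λ = 337 fm

KE = eV = 1.602 × 10⁻¹⁹ × 6.410 × 10⁴ = 1.027 × 10⁻¹⁴ J.
p = √(2mKE) = √(2 × 1.884 × 10⁻²⁸ × 1.027 × 10⁻¹⁴) = 1.967 × 10⁻²¹ kg·m/s.
λ = h/p = 6.626 × 10⁻³⁴ / 1.967 × 10⁻²¹ = 3.37 × 10⁻¹³ m = 337 fm.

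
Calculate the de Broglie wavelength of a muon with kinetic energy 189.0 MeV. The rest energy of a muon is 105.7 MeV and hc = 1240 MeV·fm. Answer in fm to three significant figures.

λ = 4.51 fm

Total energy E = KE + m₀c² = 189.0 + 105.7 = 294.7 MeV.
(pc)² = E² − (m₀c²)² = (294.7)² − (105.7)² = 7.568 × 10⁴ MeV², so pc = 275.1 MeV.
λ = hc/(pc) = 1240 MeV·fm / 275.1 MeV = 4.51 fm.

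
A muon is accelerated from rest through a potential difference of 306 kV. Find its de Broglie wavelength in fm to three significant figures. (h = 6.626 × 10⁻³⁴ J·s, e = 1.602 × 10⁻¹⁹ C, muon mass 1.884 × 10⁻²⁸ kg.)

λ = 154 fm

KE = eV = 1.602 × 10⁻¹⁹ × 3.060 × 10⁵ = 4.902 × 10⁻¹⁴ J.
p = √(2mKE) = √(2 × 1.884 × 10⁻²⁸ × 4.902 × 10⁻¹⁴) = 4.298 × 10⁻²¹ kg·m/s.
λ = h/p = 6.626 × 10⁻³⁴ / 4.298 × 10⁻²¹ = 1.54 × 10⁻¹³ m = 154 fm.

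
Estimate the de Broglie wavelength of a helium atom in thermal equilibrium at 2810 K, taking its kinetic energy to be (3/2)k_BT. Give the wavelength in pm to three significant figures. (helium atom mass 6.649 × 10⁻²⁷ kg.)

λ = 23.8 pm

KE = (3/2)k_BT = 1.5 × 1.381 × 10⁻²³ × 2810 = 5.821 × 10⁻²⁰ J.
p = √(2mKE) = √(2 × 6.649 × 10⁻²⁷ × 5.821 × 10⁻²⁰) = 2.782 × 10⁻²³ kg·m/s.
λ = h/p = 2.38 × 10⁻¹¹ m = 23.8 pm.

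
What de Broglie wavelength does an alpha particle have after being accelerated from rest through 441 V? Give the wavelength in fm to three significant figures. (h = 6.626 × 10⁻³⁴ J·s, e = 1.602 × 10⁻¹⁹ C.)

KE = 2eV = 2 × 1.602 × 10⁻¹⁹ × 441.0 = 1.413 × 10⁻¹⁶ J.
p = √(2mKE) = √(2 × 6.645 × 10⁻²⁷ × 1.413 × 10⁻¹⁶) = 1.370 × 10⁻²¹ kg·m/s.
λ = h/p = 6.626 × 10⁻³⁴ / 1.370 × 10⁻²¹ = 4.84 × 10⁻¹³ m = 484 fm.

λ = 484 fm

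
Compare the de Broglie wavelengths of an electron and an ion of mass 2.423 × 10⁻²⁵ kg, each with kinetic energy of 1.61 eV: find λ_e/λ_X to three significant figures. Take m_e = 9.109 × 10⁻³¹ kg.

At fixed KE, p = √(2mKE) so λ = h/p ∝ 1/√m.
λ_e/λ_X = √(m_X/m_e) = √(2.423 × 10⁻²⁵/9.109 × 10⁻³¹) = √(2.660 × 10⁵) = 516.

λ_e/λ_X = 516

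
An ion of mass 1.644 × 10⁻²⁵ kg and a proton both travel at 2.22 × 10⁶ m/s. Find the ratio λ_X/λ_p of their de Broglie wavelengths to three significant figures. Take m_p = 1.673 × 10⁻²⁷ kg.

At fixed v, p = mv so λ = h/(mv) ∝ 1/m.
λ_X/λ_p = m_p/m_X = 1.673 × 10⁻²⁷/1.644 × 10⁻²⁵ = 0.0102.

λ_X/λ_p = 0.0102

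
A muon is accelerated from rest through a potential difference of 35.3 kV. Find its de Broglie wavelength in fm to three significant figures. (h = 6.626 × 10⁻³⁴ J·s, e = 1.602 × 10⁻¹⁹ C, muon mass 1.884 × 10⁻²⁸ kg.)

λ = 454 fm

KE = eV = 1.602 × 10⁻¹⁹ × 3.530 × 10⁴ = 5.655 × 10⁻¹⁵ J.
p = √(2mKE) = √(2 × 1.884 × 10⁻²⁸ × 5.655 × 10⁻¹⁵) = 1.460 × 10⁻²¹ kg·m/s.
λ = h/p = 6.626 × 10⁻³⁴ / 1.460 × 10⁻²¹ = 4.54 × 10⁻¹³ m = 454 fm.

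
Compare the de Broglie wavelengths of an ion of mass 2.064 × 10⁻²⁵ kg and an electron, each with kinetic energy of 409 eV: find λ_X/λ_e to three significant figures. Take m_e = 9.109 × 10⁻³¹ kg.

At fixed KE, p = √(2mKE) so λ = h/p ∝ 1/√m.
λ_X/λ_e = √(m_e/m_X) = √(9.109 × 10⁻³¹/2.064 × 10⁻²⁵) = √(4.413 × 10⁻⁶) = 2.10 × 10⁻³.

λ_X/λ_e = 2.10 × 10⁻³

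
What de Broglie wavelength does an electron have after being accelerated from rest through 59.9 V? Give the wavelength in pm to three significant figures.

λ = 158 pm

KE = eV = 1.602 × 10⁻¹⁹ × 59.90 = 9.596 × 10⁻¹⁸ J.
p = √(2mKE) = √(2 × 9.109 × 10⁻³¹ × 9.596 × 10⁻¹⁸) = 4.181 × 10⁻²⁴ kg·m/s.
λ = h/p = 6.626 × 10⁻³⁴ / 4.181 × 10⁻²⁴ = 1.58 × 10⁻¹⁰ m = 158 pm.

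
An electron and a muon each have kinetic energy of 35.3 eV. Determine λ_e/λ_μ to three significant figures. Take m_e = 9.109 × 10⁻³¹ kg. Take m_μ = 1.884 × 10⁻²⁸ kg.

λ_e/λ_μ = 14.4

At fixed KE, p = √(2mKE) so λ = h/p ∝ 1/√m.
λ_e/λ_μ = √(m_μ/m_e) = √(1.884 × 10⁻²⁸/9.109 × 10⁻³¹) = √(206.8) = 14.4.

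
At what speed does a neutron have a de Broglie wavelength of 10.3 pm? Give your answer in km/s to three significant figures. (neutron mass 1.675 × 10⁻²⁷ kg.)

v = 38.4 km/s

p = h/λ = 6.626 × 10⁻³⁴ / 1.030 × 10⁻¹¹ = 6.433 × 10⁻²³ kg·m/s.
v = p/m = 6.433 × 10⁻²³ / 1.675 × 10⁻²⁷ = 3.84 × 10⁴ m/s = 38.4 km/s.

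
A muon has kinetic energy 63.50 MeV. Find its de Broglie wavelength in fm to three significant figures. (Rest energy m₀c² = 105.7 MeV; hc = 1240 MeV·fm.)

λ = 9.39 fm

Total energy E = KE + m₀c² = 63.50 + 105.7 = 169.20 MeV.
(pc)² = E² − (m₀c²)² = (169.20)² − (105.7)² = 1.746 × 10⁴ MeV², so pc = 132.1 MeV.
λ = hc/(pc) = 1240 MeV·fm / 132.1 MeV = 9.39 fm.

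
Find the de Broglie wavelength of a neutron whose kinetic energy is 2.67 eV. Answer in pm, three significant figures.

KE = 2.67 eV = 4.277 × 10⁻¹⁹ J.
p = √(2mKE) = √(2 × 1.675 × 10⁻²⁷ × 4.277 × 10⁻¹⁹) = 3.785 × 10⁻²³ kg·m/s.
λ = h/p = 6.626 × 10⁻³⁴ / 3.785 × 10⁻²³ = 1.75 × 10⁻¹¹ m = 17.5 pm.

λ = 17.5 pm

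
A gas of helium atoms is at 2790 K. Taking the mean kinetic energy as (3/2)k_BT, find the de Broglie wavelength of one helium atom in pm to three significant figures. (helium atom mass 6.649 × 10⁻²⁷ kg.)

λ = 23.9 pm

KE = (3/2)k_BT = 1.5 × 1.381 × 10⁻²³ × 2790 = 5.779 × 10⁻²⁰ J.
p = √(2mKE) = √(2 × 6.649 × 10⁻²⁷ × 5.779 × 10⁻²⁰) = 2.772 × 10⁻²³ kg·m/s.
λ = h/p = 2.39 × 10⁻¹¹ m = 23.9 pm.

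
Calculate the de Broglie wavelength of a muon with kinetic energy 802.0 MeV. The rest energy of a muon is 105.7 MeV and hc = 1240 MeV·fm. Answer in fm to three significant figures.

λ = 1.38 fm

Total energy E = KE + m₀c² = 802.0 + 105.7 = 907.7 MeV.
(pc)² = E² − (m₀c²)² = (907.7)² − (105.7)² = 8.127 × 10⁵ MeV², so pc = 901.5 MeV.
λ = hc/(pc) = 1240 MeV·fm / 901.5 MeV = 1.38 fm.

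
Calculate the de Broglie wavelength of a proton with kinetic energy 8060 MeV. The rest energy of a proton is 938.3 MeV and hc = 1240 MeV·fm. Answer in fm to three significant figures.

λ = 0.139 fm

Total energy E = KE + m₀c² = 8060 + 938.3 = 8998.3 MeV.
(pc)² = E² − (m₀c²)² = (8998.3)² − (938.3)² = 8.009 × 10⁷ MeV², so pc = 8949 MeV.
λ = hc/(pc) = 1240 MeV·fm / 8949 MeV = 0.139 fm.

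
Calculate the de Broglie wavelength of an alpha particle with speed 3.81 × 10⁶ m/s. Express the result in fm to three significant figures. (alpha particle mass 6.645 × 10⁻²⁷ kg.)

λ = 26.2 fm

p = mv = 6.645 × 10⁻²⁷ × 3.81 × 10⁶ = 2.532 × 10⁻²⁰ kg·m/s.
λ = h/p = 6.626 × 10⁻³⁴ / 2.532 × 10⁻²⁰ = 2.62 × 10⁻¹⁴ m = 26.2 fm.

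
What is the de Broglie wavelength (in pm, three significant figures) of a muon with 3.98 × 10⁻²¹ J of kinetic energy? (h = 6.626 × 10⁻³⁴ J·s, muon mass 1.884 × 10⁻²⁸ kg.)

λ = 541 pm

p = √(2mKE) = √(2 × 1.884 × 10⁻²⁸ × 3.980 × 10⁻²¹) = 1.225 × 10⁻²⁴ kg·m/s.
λ = h/p = 6.626 × 10⁻³⁴ / 1.225 × 10⁻²⁴ = 5.41 × 10⁻¹⁰ m = 541 pm.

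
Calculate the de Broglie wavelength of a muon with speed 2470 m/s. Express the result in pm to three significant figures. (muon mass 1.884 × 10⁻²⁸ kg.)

λ = 1420 pm

p = mv = 1.884 × 10⁻²⁸ × 2470 = 4.653 × 10⁻²⁵ kg·m/s.
λ = h/p = 6.626 × 10⁻³⁴ / 4.653 × 10⁻²⁵ = 1.42 × 10⁻⁹ m = 1420 pm.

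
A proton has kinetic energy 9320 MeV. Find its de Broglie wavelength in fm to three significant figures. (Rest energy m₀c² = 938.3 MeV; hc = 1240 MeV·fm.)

λ = 0.121 fm

Total energy E = KE + m₀c² = 9320 + 938.3 = 10258.3 MeV.
(pc)² = E² − (m₀c²)² = (10258.3)² − (938.3)² = 1.044 × 10⁸ MeV², so pc = 1.022 × 10⁴ MeV.
λ = hc/(pc) = 1240 MeV·fm / 1.022 × 10⁴ MeV = 0.121 fm.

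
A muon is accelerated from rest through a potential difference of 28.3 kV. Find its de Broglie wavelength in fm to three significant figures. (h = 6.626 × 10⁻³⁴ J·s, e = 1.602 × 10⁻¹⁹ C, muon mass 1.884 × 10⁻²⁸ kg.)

KE = eV = 1.602 × 10⁻¹⁹ × 2.830 × 10⁴ = 4.534 × 10⁻¹⁵ J.
p = √(2mKE) = √(2 × 1.884 × 10⁻²⁸ × 4.534 × 10⁻¹⁵) = 1.307 × 10⁻²¹ kg·m/s.
λ = h/p = 6.626 × 10⁻³⁴ / 1.307 × 10⁻²¹ = 5.07 × 10⁻¹³ m = 507 fm.

λ = 507 fm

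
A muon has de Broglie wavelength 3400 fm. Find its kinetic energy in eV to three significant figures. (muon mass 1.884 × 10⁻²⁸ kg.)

p = h/λ = 6.626 × 10⁻³⁴ / 3.400 × 10⁻¹² = 1.949 × 10⁻²² kg·m/s.
KE = p²/(2m) = (1.949 × 10⁻²²)² / (2 × 1.884 × 10⁻²⁸) = 1.008 × 10⁻¹⁶ J = 629 eV.

KE = 629 eV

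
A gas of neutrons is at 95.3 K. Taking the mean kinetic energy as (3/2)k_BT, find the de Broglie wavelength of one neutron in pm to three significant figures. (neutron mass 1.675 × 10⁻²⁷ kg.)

KE = (3/2)k_BT = 1.5 × 1.381 × 10⁻²³ × 95.3 = 1.974 × 10⁻²¹ J.
p = √(2mKE) = √(2 × 1.675 × 10⁻²⁷ × 1.974 × 10⁻²¹) = 2.572 × 10⁻²⁴ kg·m/s.
λ = h/p = 2.58 × 10⁻¹⁰ m = 258 pm.

λ = 258 pm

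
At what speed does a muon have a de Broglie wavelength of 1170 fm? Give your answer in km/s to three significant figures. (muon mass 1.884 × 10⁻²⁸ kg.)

v = 3010 km/s

p = h/λ = 6.626 × 10⁻³⁴ / 1.170 × 10⁻¹² = 5.663 × 10⁻²² kg·m/s.
v = p/m = 5.663 × 10⁻²² / 1.884 × 10⁻²⁸ = 3.01 × 10⁶ m/s = 3010 km/s.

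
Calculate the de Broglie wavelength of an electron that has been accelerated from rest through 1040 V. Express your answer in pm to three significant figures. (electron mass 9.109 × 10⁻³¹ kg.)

KE = eV = 1.602 × 10⁻¹⁹ × 1040 = 1.666 × 10⁻¹⁶ J.
p = √(2mKE) = √(2 × 9.109 × 10⁻³¹ × 1.666 × 10⁻¹⁶) = 1.742 × 10⁻²³ kg·m/s.
λ = h/p = 6.626 × 10⁻³⁴ / 1.742 × 10⁻²³ = 3.80 × 10⁻¹¹ m = 38.0 pm.

λ = 38.0 pm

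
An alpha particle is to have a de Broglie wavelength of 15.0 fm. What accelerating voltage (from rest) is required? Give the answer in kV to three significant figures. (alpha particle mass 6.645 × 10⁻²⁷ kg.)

V = 458 kV

p = h/λ = 6.626 × 10⁻³⁴ / 1.500 × 10⁻¹⁴ = 4.417 × 10⁻²⁰ kg·m/s.
KE = p²/(2m) = 1.468 × 10⁻¹³ J.
V = KE/2e = 1.468 × 10⁻¹³ / (2 × 1.602 × 10⁻¹⁹) = 458 kV.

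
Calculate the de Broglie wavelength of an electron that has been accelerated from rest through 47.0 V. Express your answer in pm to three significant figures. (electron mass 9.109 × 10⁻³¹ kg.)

λ = 179 pm

KE = eV = 1.602 × 10⁻¹⁹ × 47.00 = 7.529 × 10⁻¹⁸ J.
p = √(2mKE) = √(2 × 9.109 × 10⁻³¹ × 7.529 × 10⁻¹⁸) = 3.704 × 10⁻²⁴ kg·m/s.
λ = h/p = 6.626 × 10⁻³⁴ / 3.704 × 10⁻²⁴ = 1.79 × 10⁻¹⁰ m = 179 pm.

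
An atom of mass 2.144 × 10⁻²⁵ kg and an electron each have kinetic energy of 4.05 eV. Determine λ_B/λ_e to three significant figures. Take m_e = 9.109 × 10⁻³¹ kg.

λ_B/λ_e = 2.06 × 10⁻³

At fixed KE, p = √(2mKE) so λ = h/p ∝ 1/√m.
λ_B/λ_e = √(m_e/m_B) = √(9.109 × 10⁻³¹/2.144 × 10⁻²⁵) = √(4.249 × 10⁻⁶) = 2.06 × 10⁻³.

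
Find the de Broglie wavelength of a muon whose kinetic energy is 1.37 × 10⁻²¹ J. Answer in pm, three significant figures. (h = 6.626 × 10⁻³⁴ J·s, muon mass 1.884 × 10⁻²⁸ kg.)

λ = 922 pm

p = √(2mKE) = √(2 × 1.884 × 10⁻²⁸ × 1.370 × 10⁻²¹) = 7.185 × 10⁻²⁵ kg·m/s.
λ = h/p = 6.626 × 10⁻³⁴ / 7.185 × 10⁻²⁵ = 9.22 × 10⁻¹⁰ m = 922 pm.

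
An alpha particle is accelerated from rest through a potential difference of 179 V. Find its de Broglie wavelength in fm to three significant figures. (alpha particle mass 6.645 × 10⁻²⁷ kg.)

KE = 2eV = 2 × 1.602 × 10⁻¹⁹ × 179.0 = 5.735 × 10⁻¹⁷ J.
p = √(2mKE) = √(2 × 6.645 × 10⁻²⁷ × 5.735 × 10⁻¹⁷) = 8.730 × 10⁻²² kg·m/s.
λ = h/p = 6.626 × 10⁻³⁴ / 8.730 × 10⁻²² = 7.59 × 10⁻¹³ m = 759 fm.

λ = 759 fm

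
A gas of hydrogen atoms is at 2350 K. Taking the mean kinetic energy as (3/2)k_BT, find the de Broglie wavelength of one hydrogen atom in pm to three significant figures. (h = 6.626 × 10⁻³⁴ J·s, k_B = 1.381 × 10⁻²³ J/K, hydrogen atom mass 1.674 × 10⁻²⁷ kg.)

KE = (3/2)k_BT = 1.5 × 1.381 × 10⁻²³ × 2350 = 4.868 × 10⁻²⁰ J.
p = √(2mKE) = √(2 × 1.674 × 10⁻²⁷ × 4.868 × 10⁻²⁰) = 1.277 × 10⁻²³ kg·m/s.
λ = h/p = 5.19 × 10⁻¹¹ m = 51.9 pm.

λ = 51.9 pm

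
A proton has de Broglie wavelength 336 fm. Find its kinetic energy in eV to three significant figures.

p = h/λ = 6.626 × 10⁻³⁴ / 3.360 × 10⁻¹³ = 1.972 × 10⁻²¹ kg·m/s.
KE = p²/(2m) = (1.972 × 10⁻²¹)² / (2 × 1.673 × 10⁻²⁷) = 1.162 × 10⁻¹⁵ J = 7250 eV.

KE = 7250 eV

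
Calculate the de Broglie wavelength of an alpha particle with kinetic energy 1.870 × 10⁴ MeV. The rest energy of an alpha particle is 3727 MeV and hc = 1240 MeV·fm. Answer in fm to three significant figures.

λ = 0.0561 fm

Total energy E = KE + m₀c² = 1.870 × 10⁴ + 3727 = 22427 MeV.
(pc)² = E² − (m₀c²)² = (22427)² − (3727)² = 4.891 × 10⁸ MeV², so pc = 2.212 × 10⁴ MeV.
λ = hc/(pc) = 1240 MeV·fm / 2.212 × 10⁴ MeV = 0.0561 fm.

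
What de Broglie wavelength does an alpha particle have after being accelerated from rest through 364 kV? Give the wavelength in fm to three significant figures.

KE = 2eV = 2 × 1.602 × 10⁻¹⁹ × 3.640 × 10⁵ = 1.166 × 10⁻¹³ J.
p = √(2mKE) = √(2 × 6.645 × 10⁻²⁷ × 1.166 × 10⁻¹³) = 3.937 × 10⁻²⁰ kg·m/s.
λ = h/p = 6.626 × 10⁻³⁴ / 3.937 × 10⁻²⁰ = 1.68 × 10⁻¹⁴ m = 16.8 fm.

λ = 16.8 fm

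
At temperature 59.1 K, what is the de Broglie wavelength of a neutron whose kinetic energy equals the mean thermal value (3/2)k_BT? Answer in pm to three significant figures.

λ = 327 pm

KE = (3/2)k_BT = 1.5 × 1.381 × 10⁻²³ × 59.1 = 1.224 × 10⁻²¹ J.
p = √(2mKE) = √(2 × 1.675 × 10⁻²⁷ × 1.224 × 10⁻²¹) = 2.025 × 10⁻²⁴ kg·m/s.
λ = h/p = 3.27 × 10⁻¹⁰ m = 327 pm.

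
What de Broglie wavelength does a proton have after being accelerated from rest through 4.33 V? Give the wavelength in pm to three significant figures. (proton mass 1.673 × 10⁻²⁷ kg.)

KE = eV = 1.602 × 10⁻¹⁹ × 4.330 = 6.937 × 10⁻¹⁹ J.
p = √(2mKE) = √(2 × 1.673 × 10⁻²⁷ × 6.937 × 10⁻¹⁹) = 4.818 × 10⁻²³ kg·m/s.
λ = h/p = 6.626 × 10⁻³⁴ / 4.818 × 10⁻²³ = 1.38 × 10⁻¹¹ m = 13.8 pm.

λ = 13.8 pm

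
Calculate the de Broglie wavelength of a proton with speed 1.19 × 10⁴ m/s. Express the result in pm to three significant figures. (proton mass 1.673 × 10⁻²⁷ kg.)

λ = 33.3 pm

p = mv = 1.673 × 10⁻²⁷ × 1.19 × 10⁴ = 1.991 × 10⁻²³ kg·m/s.
λ = h/p = 6.626 × 10⁻³⁴ / 1.991 × 10⁻²³ = 3.33 × 10⁻¹¹ m = 33.3 pm.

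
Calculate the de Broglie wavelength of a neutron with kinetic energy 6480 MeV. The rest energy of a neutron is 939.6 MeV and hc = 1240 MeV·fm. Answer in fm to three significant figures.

Total energy E = KE + m₀c² = 6480 + 939.6 = 7419.6 MeV.
(pc)² = E² − (m₀c²)² = (7419.6)² − (939.6)² = 5.417 × 10⁷ MeV², so pc = 7360 MeV.
λ = hc/(pc) = 1240 MeV·fm / 7360 MeV = 0.168 fm.

λ = 0.168 fm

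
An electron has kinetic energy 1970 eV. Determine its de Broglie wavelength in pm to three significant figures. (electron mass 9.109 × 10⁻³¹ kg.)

λ = 27.6 pm

KE = 1970 eV = 3.156 × 10⁻¹⁶ J.
p = √(2mKE) = √(2 × 9.109 × 10⁻³¹ × 3.156 × 10⁻¹⁶) = 2.398 × 10⁻²³ kg·m/s.
λ = h/p = 6.626 × 10⁻³⁴ / 2.398 × 10⁻²³ = 2.76 × 10⁻¹¹ m = 27.6 pm.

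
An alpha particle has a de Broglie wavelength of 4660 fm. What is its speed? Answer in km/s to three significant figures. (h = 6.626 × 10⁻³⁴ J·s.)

v = 21.4 km/s

p = h/λ = 6.626 × 10⁻³⁴ / 4.660 × 10⁻¹² = 1.422 × 10⁻²² kg·m/s.
v = p/m = 1.422 × 10⁻²² / 6.645 × 10⁻²⁷ = 2.14 × 10⁴ m/s = 21.4 km/s.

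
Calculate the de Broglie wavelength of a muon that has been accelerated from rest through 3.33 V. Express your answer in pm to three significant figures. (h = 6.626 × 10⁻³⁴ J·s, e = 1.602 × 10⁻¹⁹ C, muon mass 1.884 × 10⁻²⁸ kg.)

λ = 46.7 pm

KE = eV = 1.602 × 10⁻¹⁹ × 3.330 = 5.335 × 10⁻¹⁹ J.
p = √(2mKE) = √(2 × 1.884 × 10⁻²⁸ × 5.335 × 10⁻¹⁹) = 1.418 × 10⁻²³ kg·m/s.
λ = h/p = 6.626 × 10⁻³⁴ / 1.418 × 10⁻²³ = 4.67 × 10⁻¹¹ m = 46.7 pm.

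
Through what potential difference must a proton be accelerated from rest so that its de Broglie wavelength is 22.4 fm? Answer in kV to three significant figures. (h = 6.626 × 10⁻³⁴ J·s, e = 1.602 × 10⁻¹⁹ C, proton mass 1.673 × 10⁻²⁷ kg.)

V = 1630 kV

p = h/λ = 6.626 × 10⁻³⁴ / 2.240 × 10⁻¹⁴ = 2.958 × 10⁻²⁰ kg·m/s.
KE = p²/(2m) = 2.615 × 10⁻¹³ J.
V = KE/e = 2.615 × 10⁻¹³ / (1.602 × 10⁻¹⁹) = 1630 kV.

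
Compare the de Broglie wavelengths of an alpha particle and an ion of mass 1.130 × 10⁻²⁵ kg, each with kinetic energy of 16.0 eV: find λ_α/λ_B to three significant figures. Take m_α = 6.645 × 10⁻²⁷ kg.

λ_α/λ_B = 4.12

At fixed KE, p = √(2mKE) so λ = h/p ∝ 1/√m.
λ_α/λ_B = √(m_B/m_α) = √(1.130 × 10⁻²⁵/6.645 × 10⁻²⁷) = √(17.01) = 4.12.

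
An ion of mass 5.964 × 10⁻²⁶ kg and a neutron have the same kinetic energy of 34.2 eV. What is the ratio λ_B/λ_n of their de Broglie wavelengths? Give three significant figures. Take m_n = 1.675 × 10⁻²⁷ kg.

λ_B/λ_n = 0.168

At fixed KE, p = √(2mKE) so λ = h/p ∝ 1/√m.
λ_B/λ_n = √(m_n/m_B) = √(1.675 × 10⁻²⁷/5.964 × 10⁻²⁶) = √(0.02809) = 0.168.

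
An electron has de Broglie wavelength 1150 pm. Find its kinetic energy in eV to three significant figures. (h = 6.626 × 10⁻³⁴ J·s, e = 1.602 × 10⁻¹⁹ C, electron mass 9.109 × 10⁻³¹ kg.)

p = h/λ = 6.626 × 10⁻³⁴ / 1.150 × 10⁻⁹ = 5.762 × 10⁻²⁵ kg·m/s.
KE = p²/(2m) = (5.762 × 10⁻²⁵)² / (2 × 9.109 × 10⁻³¹) = 1.822 × 10⁻¹⁹ J = 1.14 eV.

KE = 1.14 eV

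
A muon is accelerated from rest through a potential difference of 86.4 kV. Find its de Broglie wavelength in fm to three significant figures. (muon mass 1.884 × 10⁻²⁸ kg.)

λ = 290 fm

KE = eV = 1.602 × 10⁻¹⁹ × 8.640 × 10⁴ = 1.384 × 10⁻¹⁴ J.
p = √(2mKE) = √(2 × 1.884 × 10⁻²⁸ × 1.384 × 10⁻¹⁴) = 2.284 × 10⁻²¹ kg·m/s.
λ = h/p = 6.626 × 10⁻³⁴ / 2.284 × 10⁻²¹ = 2.90 × 10⁻¹³ m = 290 fm.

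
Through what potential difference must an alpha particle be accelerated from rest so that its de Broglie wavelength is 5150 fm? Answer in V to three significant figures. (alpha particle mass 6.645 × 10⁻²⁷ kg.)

p = h/λ = 6.626 × 10⁻³⁴ / 5.150 × 10⁻¹² = 1.287 × 10⁻²² kg·m/s.
KE = p²/(2m) = 1.246 × 10⁻¹⁸ J.
V = KE/2e = 1.246 × 10⁻¹⁸ / (2 × 1.602 × 10⁻¹⁹) = 3.89 V.

V = 3.89 V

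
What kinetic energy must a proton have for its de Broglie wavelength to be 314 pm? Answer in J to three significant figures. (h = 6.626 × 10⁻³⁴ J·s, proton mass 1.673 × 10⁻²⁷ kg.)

p = h/λ = 6.626 × 10⁻³⁴ / 3.140 × 10⁻¹⁰ = 2.110 × 10⁻²⁴ kg·m/s.
KE = p²/(2m) = (2.110 × 10⁻²⁴)² / (2 × 1.673 × 10⁻²⁷) = 1.331 × 10⁻²¹ J = 1.33 × 10⁻²¹ J.

KE = 1.33 × 10⁻²¹ J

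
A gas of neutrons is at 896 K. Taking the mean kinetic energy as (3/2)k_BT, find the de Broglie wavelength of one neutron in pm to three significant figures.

λ = 84.0 pm

KE = (3/2)k_BT = 1.5 × 1.381 × 10⁻²³ × 896 = 1.856 × 10⁻²⁰ J.
p = √(2mKE) = √(2 × 1.675 × 10⁻²⁷ × 1.856 × 10⁻²⁰) = 7.885 × 10⁻²⁴ kg·m/s.
λ = h/p = 8.40 × 10⁻¹¹ m = 84.0 pm.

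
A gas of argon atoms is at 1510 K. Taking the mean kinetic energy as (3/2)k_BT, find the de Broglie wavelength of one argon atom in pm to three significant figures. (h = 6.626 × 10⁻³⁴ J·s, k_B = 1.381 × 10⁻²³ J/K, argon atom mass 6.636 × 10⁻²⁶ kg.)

KE = (3/2)k_BT = 1.5 × 1.381 × 10⁻²³ × 1510 = 3.128 × 10⁻²⁰ J.
p = √(2mKE) = √(2 × 6.636 × 10⁻²⁶ × 3.128 × 10⁻²⁰) = 6.443 × 10⁻²³ kg·m/s.
λ = h/p = 1.03 × 10⁻¹¹ m = 10.3 pm.

λ = 10.3 pm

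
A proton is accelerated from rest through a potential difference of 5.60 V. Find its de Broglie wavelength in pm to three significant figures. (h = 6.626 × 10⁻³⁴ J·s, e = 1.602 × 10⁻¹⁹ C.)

λ = 12.1 pm

KE = eV = 1.602 × 10⁻¹⁹ × 5.600 = 8.971 × 10⁻¹⁹ J.
p = √(2mKE) = √(2 × 1.673 × 10⁻²⁷ × 8.971 × 10⁻¹⁹) = 5.479 × 10⁻²³ kg·m/s.
λ = h/p = 6.626 × 10⁻³⁴ / 5.479 × 10⁻²³ = 1.21 × 10⁻¹¹ m = 12.1 pm.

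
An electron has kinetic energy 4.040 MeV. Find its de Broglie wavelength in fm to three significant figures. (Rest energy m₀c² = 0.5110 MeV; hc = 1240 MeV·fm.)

Total energy E = KE + m₀c² = 4.040 + 0.5110 = 4.5510 MeV.
(pc)² = E² − (m₀c²)² = (4.5510)² − (0.5110)² = 20.45 MeV², so pc = 4.522 MeV.
λ = hc/(pc) = 1240 MeV·fm / 4.522 MeV = 274 fm.

λ = 274 fm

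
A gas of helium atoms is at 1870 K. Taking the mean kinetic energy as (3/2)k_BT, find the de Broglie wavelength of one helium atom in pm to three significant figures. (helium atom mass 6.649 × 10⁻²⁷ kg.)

KE = (3/2)k_BT = 1.5 × 1.381 × 10⁻²³ × 1870 = 3.874 × 10⁻²⁰ J.
p = √(2mKE) = √(2 × 6.649 × 10⁻²⁷ × 3.874 × 10⁻²⁰) = 2.270 × 10⁻²³ kg·m/s.
λ = h/p = 2.92 × 10⁻¹¹ m = 29.2 pm.

λ = 29.2 pm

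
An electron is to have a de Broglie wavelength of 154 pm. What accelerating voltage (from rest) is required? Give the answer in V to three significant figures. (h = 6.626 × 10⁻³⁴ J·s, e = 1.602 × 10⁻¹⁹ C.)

V = 63.4 V

p = h/λ = 6.626 × 10⁻³⁴ / 1.540 × 10⁻¹⁰ = 4.303 × 10⁻²⁴ kg·m/s.
KE = p²/(2m) = 1.016 × 10⁻¹⁷ J.
V = KE/e = 1.016 × 10⁻¹⁷ / (1.602 × 10⁻¹⁹) = 63.4 V.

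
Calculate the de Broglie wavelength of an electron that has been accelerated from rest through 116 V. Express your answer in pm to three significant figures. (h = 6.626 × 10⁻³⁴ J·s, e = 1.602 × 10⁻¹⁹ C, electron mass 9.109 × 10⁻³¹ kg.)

λ = 114 pm

KE = eV = 1.602 × 10⁻¹⁹ × 116.0 = 1.858 × 10⁻¹⁷ J.
p = √(2mKE) = √(2 × 9.109 × 10⁻³¹ × 1.858 × 10⁻¹⁷) = 5.818 × 10⁻²⁴ kg·m/s.
λ = h/p = 6.626 × 10⁻³⁴ / 5.818 × 10⁻²⁴ = 1.14 × 10⁻¹⁰ m = 114 pm.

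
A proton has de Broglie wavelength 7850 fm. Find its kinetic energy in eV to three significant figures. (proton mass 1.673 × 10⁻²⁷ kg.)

KE = 13.3 eV

p = h/λ = 6.626 × 10⁻³⁴ / 7.850 × 10⁻¹² = 8.441 × 10⁻²³ kg·m/s.
KE = p²/(2m) = (8.441 × 10⁻²³)² / (2 × 1.673 × 10⁻²⁷) = 2.129 × 10⁻¹⁸ J = 13.3 eV.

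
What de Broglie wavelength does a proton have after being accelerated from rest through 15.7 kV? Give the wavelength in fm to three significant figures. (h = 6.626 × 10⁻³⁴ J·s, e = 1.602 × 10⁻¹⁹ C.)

KE = eV = 1.602 × 10⁻¹⁹ × 1.570 × 10⁴ = 2.515 × 10⁻¹⁵ J.
p = √(2mKE) = √(2 × 1.673 × 10⁻²⁷ × 2.515 × 10⁻¹⁵) = 2.901 × 10⁻²¹ kg·m/s.
λ = h/p = 6.626 × 10⁻³⁴ / 2.901 × 10⁻²¹ = 2.28 × 10⁻¹³ m = 228 fm.

λ = 228 fm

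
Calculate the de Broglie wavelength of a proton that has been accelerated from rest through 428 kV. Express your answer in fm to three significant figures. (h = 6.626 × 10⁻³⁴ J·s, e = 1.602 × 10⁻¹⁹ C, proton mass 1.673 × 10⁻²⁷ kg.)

λ = 43.7 fm

KE = eV = 1.602 × 10⁻¹⁹ × 4.280 × 10⁵ = 6.857 × 10⁻¹⁴ J.
p = √(2mKE) = √(2 × 1.673 × 10⁻²⁷ × 6.857 × 10⁻¹⁴) = 1.515 × 10⁻²⁰ kg·m/s.
λ = h/p = 6.626 × 10⁻³⁴ / 1.515 × 10⁻²⁰ = 4.37 × 10⁻¹⁴ m = 43.7 fm.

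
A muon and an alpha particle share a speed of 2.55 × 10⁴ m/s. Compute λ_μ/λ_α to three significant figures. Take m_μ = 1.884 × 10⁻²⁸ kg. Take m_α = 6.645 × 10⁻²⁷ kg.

λ_μ/λ_α = 35.3

At fixed v, p = mv so λ = h/(mv) ∝ 1/m.
λ_μ/λ_α = m_α/m_μ = 6.645 × 10⁻²⁷/1.884 × 10⁻²⁸ = 35.3.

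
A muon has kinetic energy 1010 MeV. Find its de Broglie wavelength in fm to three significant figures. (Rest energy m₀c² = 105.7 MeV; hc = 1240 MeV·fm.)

Total energy E = KE + m₀c² = 1010 + 105.7 = 1115.7 MeV.
(pc)² = E² − (m₀c²)² = (1115.7)² − (105.7)² = 1.234 × 10⁶ MeV², so pc = 1111 MeV.
λ = hc/(pc) = 1240 MeV·fm / 1111 MeV = 1.12 fm.

λ = 1.12 fm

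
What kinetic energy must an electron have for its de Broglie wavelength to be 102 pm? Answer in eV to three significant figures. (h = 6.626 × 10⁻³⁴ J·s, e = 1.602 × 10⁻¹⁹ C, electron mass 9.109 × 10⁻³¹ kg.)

p = h/λ = 6.626 × 10⁻³⁴ / 1.020 × 10⁻¹⁰ = 6.496 × 10⁻²⁴ kg·m/s.
KE = p²/(2m) = (6.496 × 10⁻²⁴)² / (2 × 9.109 × 10⁻³¹) = 2.316 × 10⁻¹⁷ J = 145 eV.

KE = 145 eV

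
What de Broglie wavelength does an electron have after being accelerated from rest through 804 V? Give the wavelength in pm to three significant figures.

KE = eV = 1.602 × 10⁻¹⁹ × 804.0 = 1.288 × 10⁻¹⁶ J.
p = √(2mKE) = √(2 × 9.109 × 10⁻³¹ × 1.288 × 10⁻¹⁶) = 1.532 × 10⁻²³ kg·m/s.
λ = h/p = 6.626 × 10⁻³⁴ / 1.532 × 10⁻²³ = 4.33 × 10⁻¹¹ m = 43.3 pm.

λ = 43.3 pm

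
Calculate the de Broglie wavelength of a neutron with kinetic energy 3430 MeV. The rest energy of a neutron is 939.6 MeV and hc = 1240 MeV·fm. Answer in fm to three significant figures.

λ = 0.291 fm

Total energy E = KE + m₀c² = 3430 + 939.6 = 4369.6 MeV.
(pc)² = E² − (m₀c²)² = (4369.6)² − (939.6)² = 1.821 × 10⁷ MeV², so pc = 4267 MeV.
λ = hc/(pc) = 1240 MeV·fm / 4267 MeV = 0.291 fm.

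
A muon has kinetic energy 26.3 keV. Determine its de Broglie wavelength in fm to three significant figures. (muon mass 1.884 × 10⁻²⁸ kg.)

λ = 526 fm

KE = 26.3 keV = 4.213 × 10⁻¹⁵ J.
p = √(2mKE) = √(2 × 1.884 × 10⁻²⁸ × 4.213 × 10⁻¹⁵) = 1.260 × 10⁻²¹ kg·m/s.
λ = h/p = 6.626 × 10⁻³⁴ / 1.260 × 10⁻²¹ = 5.26 × 10⁻¹³ m = 526 fm.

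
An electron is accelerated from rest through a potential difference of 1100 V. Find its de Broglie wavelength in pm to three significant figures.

KE = eV = 1.602 × 10⁻¹⁹ × 1100 = 1.762 × 10⁻¹⁶ J.
p = √(2mKE) = √(2 × 9.109 × 10⁻³¹ × 1.762 × 10⁻¹⁶) = 1.792 × 10⁻²³ kg·m/s.
λ = h/p = 6.626 × 10⁻³⁴ / 1.792 × 10⁻²³ = 3.70 × 10⁻¹¹ m = 37.0 pm.

λ = 37.0 pm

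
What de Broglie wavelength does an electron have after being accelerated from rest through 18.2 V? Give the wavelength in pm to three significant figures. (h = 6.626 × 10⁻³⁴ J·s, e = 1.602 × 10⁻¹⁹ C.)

λ = 287 pm

KE = eV = 1.602 × 10⁻¹⁹ × 18.20 = 2.916 × 10⁻¹⁸ J.
p = √(2mKE) = √(2 × 9.109 × 10⁻³¹ × 2.916 × 10⁻¹⁸) = 2.305 × 10⁻²⁴ kg·m/s.
λ = h/p = 6.626 × 10⁻³⁴ / 2.305 × 10⁻²⁴ = 2.87 × 10⁻¹⁰ m = 287 pm.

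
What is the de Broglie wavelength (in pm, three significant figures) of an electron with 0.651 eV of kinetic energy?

λ = 1520 pm

KE = 0.651 eV = 1.043 × 10⁻¹⁹ J.
p = √(2mKE) = √(2 × 9.109 × 10⁻³¹ × 1.043 × 10⁻¹⁹) = 4.359 × 10⁻²⁵ kg·m/s.
λ = h/p = 6.626 × 10⁻³⁴ / 4.359 × 10⁻²⁵ = 1.52 × 10⁻⁹ m = 1520 pm.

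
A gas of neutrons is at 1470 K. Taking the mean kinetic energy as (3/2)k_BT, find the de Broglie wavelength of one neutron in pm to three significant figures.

λ = 65.6 pm

KE = (3/2)k_BT = 1.5 × 1.381 × 10⁻²³ × 1470 = 3.045 × 10⁻²⁰ J.
p = √(2mKE) = √(2 × 1.675 × 10⁻²⁷ × 3.045 × 10⁻²⁰) = 1.010 × 10⁻²³ kg·m/s.
λ = h/p = 6.56 × 10⁻¹¹ m = 65.6 pm.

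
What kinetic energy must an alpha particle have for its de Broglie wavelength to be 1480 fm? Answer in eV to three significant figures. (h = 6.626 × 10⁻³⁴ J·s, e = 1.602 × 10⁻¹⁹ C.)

p = h/λ = 6.626 × 10⁻³⁴ / 1.480 × 10⁻¹² = 4.477 × 10⁻²² kg·m/s.
KE = p²/(2m) = (4.477 × 10⁻²²)² / (2 × 6.645 × 10⁻²⁷) = 1.508 × 10⁻¹⁷ J = 94.1 eV.

KE = 94.1 eV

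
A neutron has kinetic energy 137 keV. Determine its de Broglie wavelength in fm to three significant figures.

λ = 77.3 fm

KE = 137 keV = 2.195 × 10⁻¹⁴ J.
p = √(2mKE) = √(2 × 1.675 × 10⁻²⁷ × 2.195 × 10⁻¹⁴) = 8.575 × 10⁻²¹ kg·m/s.
λ = h/p = 6.626 × 10⁻³⁴ / 8.575 × 10⁻²¹ = 7.73 × 10⁻¹⁴ m = 77.3 fm.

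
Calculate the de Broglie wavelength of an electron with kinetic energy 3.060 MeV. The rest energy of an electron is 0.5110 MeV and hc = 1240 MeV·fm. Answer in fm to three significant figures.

Total energy E = KE + m₀c² = 3.060 + 0.5110 = 3.5710 MeV.
(pc)² = E² − (m₀c²)² = (3.5710)² − (0.5110)² = 12.49 MeV², so pc = 3.534 MeV.
λ = hc/(pc) = 1240 MeV·fm / 3.534 MeV = 351 fm.

λ = 351 fm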